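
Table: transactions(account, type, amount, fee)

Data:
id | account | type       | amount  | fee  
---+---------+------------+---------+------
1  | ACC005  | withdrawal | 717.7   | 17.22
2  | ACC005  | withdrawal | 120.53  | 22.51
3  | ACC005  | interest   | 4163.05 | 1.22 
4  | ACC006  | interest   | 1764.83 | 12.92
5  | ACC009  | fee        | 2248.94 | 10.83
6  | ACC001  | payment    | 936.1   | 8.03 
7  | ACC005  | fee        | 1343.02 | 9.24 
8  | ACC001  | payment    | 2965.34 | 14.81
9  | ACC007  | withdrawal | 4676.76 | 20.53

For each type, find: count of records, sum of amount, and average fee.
SELECT type,
       COUNT(*) as cnt,
       SUM(amount) as total_amount,
       AVG(fee) as avg_fee
FROM transactions
GROUP BY type

Result:
  fee: 2 records, 3591.96 total amount, 10.04 avg fee
  interest: 2 records, 5927.88 total amount, 7.07 avg fee
  payment: 2 records, 3901.44 total amount, 11.42 avg fee
  withdrawal: 3 records, 5514.99 total amount, 20.09 avg fee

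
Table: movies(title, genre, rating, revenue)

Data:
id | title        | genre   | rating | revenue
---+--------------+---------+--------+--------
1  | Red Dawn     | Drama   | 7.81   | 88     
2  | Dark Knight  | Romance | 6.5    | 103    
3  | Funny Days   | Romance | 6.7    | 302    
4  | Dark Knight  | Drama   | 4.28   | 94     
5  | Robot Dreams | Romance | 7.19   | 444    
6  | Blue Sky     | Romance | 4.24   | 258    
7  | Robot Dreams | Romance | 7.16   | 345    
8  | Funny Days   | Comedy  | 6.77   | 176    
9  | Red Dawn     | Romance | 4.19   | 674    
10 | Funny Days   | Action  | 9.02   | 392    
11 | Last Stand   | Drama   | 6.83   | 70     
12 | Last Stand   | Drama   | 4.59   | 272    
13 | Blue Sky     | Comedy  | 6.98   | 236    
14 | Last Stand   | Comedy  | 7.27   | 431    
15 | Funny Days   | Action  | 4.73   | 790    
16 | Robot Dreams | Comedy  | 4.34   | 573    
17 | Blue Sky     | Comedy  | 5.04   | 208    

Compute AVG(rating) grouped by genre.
SELECT genre, AVG(rating) as result
FROM movies
GROUP BY genre

Result:
  Action: 6.88
  Comedy: 6.08
  Drama: 5.88
  Romance: 6.00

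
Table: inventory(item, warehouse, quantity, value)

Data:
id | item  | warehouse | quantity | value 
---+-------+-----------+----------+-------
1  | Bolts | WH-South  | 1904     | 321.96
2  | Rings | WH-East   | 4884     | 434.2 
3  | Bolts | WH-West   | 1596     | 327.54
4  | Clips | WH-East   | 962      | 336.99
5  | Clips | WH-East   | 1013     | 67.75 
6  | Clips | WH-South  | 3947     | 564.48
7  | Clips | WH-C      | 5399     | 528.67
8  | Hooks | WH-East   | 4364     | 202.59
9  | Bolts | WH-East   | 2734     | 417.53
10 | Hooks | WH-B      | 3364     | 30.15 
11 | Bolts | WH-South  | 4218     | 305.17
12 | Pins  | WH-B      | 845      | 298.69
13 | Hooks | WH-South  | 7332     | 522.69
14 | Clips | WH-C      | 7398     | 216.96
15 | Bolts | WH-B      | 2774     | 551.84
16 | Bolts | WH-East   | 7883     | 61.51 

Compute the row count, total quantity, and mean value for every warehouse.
SELECT warehouse,
       COUNT(*) as cnt,
       SUM(quantity) as total_quantity,
       AVG(value) as avg_value
FROM inventory
GROUP BY warehouse

Result:
  WH-B: 3 records, 6983 total quantity, 293.56 avg value
  WH-C: 2 records, 12797 total quantity, 372.82 avg value
  WH-East: 6 records, 21840 total quantity, 253.43 avg value
  WH-South: 4 records, 17401 total quantity, 428.58 avg value
  WH-West: 1 records, 1596 total quantity, 327.54 avg value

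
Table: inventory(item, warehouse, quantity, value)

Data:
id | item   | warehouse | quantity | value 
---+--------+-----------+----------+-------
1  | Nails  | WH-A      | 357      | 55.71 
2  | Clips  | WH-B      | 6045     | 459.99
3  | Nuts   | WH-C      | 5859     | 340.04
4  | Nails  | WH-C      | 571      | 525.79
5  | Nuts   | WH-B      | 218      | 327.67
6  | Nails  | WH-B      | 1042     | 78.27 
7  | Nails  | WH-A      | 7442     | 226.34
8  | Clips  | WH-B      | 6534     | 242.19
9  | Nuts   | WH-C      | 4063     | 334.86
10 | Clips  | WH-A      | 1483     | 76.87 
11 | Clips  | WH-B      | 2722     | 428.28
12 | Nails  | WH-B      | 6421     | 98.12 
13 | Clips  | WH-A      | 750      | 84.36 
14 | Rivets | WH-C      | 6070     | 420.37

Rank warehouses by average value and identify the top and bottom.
SELECT warehouse, AVG(value)
FROM inventory
GROUP BY warehouse
ORDER BY AVG(value)

All groups:
  WH-A: 110.82
  WH-B: 272.42
  WH-C: 405.27

Highest: WH-C (405.27)
Lowest: WH-A (110.82)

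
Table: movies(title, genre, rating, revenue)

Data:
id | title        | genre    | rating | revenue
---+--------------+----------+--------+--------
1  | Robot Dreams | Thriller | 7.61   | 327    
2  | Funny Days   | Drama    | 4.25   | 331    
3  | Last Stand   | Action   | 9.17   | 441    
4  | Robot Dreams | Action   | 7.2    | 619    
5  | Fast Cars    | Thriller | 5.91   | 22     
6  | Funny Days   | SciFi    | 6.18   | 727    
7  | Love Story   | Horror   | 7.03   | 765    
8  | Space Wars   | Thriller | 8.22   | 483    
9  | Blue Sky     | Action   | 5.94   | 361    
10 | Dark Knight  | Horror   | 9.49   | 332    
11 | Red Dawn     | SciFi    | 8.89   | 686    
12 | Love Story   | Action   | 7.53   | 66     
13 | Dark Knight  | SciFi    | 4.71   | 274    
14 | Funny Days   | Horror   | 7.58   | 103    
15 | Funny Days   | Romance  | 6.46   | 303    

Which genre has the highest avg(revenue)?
SELECT genre, AVG(revenue) as val
FROM movies
GROUP BY genre
ORDER BY val DESC
LIMIT 1

Result: SciFi with avg(revenue) = 562.33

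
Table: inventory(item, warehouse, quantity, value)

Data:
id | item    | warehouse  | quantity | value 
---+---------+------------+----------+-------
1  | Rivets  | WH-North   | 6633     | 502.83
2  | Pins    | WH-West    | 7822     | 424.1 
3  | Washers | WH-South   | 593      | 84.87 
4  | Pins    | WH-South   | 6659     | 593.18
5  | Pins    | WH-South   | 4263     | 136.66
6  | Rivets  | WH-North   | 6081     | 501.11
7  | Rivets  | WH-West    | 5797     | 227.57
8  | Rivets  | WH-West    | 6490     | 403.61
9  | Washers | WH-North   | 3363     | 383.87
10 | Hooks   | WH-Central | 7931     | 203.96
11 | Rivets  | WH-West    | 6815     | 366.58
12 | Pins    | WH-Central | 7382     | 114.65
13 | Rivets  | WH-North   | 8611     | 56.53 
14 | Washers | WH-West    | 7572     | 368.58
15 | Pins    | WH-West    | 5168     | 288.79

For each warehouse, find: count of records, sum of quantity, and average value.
SELECT warehouse,
       COUNT(*) as cnt,
       SUM(quantity) as total_quantity,
       AVG(value) as avg_value
FROM inventory
GROUP BY warehouse

Result:
  WH-Central: 2 records, 15313 total quantity, 159.31 avg value
  WH-North: 4 records, 24688 total quantity, 361.09 avg value
  WH-South: 3 records, 11515 total quantity, 271.57 avg value
  WH-West: 6 records, 39664 total quantity, 346.54 avg value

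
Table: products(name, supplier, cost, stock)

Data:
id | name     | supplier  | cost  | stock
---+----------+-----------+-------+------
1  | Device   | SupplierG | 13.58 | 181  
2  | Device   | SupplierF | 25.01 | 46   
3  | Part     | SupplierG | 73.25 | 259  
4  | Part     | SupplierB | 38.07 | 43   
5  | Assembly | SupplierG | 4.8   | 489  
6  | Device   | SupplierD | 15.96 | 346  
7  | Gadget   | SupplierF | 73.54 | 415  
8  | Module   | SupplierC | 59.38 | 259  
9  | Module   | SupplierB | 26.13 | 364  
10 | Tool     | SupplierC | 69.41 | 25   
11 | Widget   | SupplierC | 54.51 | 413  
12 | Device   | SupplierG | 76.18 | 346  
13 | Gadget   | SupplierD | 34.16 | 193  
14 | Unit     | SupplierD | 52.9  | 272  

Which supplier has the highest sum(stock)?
SELECT supplier, SUM(stock) as val
FROM products
GROUP BY supplier
ORDER BY val DESC
LIMIT 1

Result: SupplierG with sum(stock) = 1275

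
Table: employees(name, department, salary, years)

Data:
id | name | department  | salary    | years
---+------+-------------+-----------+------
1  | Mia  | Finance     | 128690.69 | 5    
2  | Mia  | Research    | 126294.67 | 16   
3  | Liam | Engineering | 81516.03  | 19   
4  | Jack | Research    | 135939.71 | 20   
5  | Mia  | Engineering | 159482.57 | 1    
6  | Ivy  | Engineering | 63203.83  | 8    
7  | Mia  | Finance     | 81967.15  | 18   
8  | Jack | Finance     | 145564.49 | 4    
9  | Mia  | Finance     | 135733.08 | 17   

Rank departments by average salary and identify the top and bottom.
SELECT department, AVG(salary)
FROM employees
GROUP BY department
ORDER BY AVG(salary)

All groups:
  Engineering: 101400.81
  Finance: 122988.85
  Research: 131117.19

Highest: Research (131117.19)
Lowest: Engineering (101400.81)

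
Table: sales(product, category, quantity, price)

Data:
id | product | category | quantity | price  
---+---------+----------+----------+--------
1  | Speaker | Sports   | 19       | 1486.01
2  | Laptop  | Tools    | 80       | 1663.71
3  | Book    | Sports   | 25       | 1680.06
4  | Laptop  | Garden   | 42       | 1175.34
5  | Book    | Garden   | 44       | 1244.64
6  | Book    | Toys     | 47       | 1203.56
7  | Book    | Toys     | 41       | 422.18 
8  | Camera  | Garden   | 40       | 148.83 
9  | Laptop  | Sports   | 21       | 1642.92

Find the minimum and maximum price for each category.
SELECT category, MIN(price), MAX(price)
FROM sales
GROUP BY category

Result:
  Garden: min=148.83, max=1244.64
  Sports: min=1486.01, max=1680.06
  Tools: min=1663.71, max=1663.71
  Toys: min=422.18, max=1203.56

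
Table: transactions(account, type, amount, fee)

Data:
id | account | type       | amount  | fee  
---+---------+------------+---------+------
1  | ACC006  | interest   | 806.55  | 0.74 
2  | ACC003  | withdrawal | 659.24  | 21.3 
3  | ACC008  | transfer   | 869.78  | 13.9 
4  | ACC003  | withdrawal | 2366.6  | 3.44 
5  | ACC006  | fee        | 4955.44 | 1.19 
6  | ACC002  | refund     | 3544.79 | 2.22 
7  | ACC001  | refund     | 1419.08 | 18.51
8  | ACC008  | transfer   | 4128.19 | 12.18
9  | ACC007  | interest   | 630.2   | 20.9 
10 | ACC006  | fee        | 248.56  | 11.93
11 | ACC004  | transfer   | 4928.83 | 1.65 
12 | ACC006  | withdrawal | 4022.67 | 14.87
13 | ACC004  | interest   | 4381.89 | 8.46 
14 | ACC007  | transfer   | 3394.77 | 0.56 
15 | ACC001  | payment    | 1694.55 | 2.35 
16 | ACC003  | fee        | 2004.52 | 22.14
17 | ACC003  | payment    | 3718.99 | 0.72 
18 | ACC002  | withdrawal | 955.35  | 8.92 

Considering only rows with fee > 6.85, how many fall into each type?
SELECT type, COUNT(*)
FROM transactions
WHERE fee > 6.85
GROUP BY type

Note: WHERE filters rows before grouping.

Result:
  fee: 2
  interest: 2
  refund: 1
  transfer: 2
  withdrawal: 3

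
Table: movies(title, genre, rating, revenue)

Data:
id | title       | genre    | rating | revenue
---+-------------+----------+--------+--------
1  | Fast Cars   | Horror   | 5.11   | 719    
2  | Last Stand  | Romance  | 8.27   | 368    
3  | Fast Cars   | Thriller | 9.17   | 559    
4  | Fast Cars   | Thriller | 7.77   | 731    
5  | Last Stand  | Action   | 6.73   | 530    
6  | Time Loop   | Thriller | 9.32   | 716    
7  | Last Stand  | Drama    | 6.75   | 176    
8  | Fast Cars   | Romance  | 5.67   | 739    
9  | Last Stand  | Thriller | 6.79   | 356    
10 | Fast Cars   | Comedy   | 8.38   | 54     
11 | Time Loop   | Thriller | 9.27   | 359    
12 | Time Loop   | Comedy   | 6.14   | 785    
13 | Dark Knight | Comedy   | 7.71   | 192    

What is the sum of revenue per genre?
SELECT genre, SUM(revenue) as result
FROM movies
GROUP BY genre

Result:
  Action: 530
  Comedy: 1031
  Drama: 176
  Horror: 719
  Romance: 1107
  Thriller: 2721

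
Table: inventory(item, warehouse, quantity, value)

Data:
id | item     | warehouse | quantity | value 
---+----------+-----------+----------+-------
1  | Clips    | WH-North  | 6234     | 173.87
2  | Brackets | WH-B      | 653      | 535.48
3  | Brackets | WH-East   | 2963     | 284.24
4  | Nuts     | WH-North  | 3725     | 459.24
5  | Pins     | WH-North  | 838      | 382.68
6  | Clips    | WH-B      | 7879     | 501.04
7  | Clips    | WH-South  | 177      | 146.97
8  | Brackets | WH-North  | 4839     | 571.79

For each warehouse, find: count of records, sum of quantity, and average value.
SELECT warehouse,
       COUNT(*) as cnt,
       SUM(quantity) as total_quantity,
       AVG(value) as avg_value
FROM inventory
GROUP BY warehouse

Result:
  WH-B: 2 records, 8532 total quantity, 518.26 avg value
  WH-East: 1 records, 2963 total quantity, 284.24 avg value
  WH-North: 4 records, 15636 total quantity, 396.90 avg value
  WH-South: 1 records, 177 total quantity, 146.97 avg value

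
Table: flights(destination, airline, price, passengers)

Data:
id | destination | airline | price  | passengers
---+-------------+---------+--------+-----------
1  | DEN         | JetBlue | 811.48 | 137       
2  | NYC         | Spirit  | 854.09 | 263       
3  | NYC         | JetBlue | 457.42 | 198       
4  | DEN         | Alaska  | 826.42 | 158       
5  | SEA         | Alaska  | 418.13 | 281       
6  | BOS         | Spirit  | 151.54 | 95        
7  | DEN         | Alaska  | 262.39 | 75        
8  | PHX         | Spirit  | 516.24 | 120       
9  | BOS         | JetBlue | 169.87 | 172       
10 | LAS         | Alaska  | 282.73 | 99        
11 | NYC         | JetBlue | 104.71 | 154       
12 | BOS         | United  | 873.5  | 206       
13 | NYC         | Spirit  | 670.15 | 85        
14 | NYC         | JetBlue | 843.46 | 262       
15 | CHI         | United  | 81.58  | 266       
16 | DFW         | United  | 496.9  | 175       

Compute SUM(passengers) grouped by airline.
SELECT airline, SUM(passengers) as result
FROM flights
GROUP BY airline

Result:
  Alaska: 613
  JetBlue: 923
  Spirit: 563
  United: 647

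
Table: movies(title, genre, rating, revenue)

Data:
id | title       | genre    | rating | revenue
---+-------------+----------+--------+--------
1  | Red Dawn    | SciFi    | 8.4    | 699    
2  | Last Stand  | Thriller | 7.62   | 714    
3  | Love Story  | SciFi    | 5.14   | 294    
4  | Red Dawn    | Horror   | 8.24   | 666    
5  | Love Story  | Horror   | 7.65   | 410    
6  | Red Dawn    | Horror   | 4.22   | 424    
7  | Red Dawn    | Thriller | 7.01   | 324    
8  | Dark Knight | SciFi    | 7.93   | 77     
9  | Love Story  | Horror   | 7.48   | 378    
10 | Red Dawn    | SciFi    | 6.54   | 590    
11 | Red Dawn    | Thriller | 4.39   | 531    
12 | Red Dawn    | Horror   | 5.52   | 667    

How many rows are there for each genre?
SELECT genre, COUNT(*) as count
FROM movies
GROUP BY genre

Result:
  Horror: 5
  SciFi: 4
  Thriller: 3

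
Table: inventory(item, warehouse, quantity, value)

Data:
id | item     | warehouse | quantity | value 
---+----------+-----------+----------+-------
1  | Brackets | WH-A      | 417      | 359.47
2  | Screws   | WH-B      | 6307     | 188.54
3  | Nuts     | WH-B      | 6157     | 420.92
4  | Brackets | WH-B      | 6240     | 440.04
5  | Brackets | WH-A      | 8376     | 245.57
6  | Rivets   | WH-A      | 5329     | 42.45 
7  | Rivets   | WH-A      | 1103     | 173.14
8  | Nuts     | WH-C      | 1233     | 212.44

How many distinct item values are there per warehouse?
SELECT warehouse, COUNT(DISTINCT item)
FROM inventory
GROUP BY warehouse

Result:
  WH-A: 2 distinct
  WH-B: 3 distinct
  WH-C: 1 distinct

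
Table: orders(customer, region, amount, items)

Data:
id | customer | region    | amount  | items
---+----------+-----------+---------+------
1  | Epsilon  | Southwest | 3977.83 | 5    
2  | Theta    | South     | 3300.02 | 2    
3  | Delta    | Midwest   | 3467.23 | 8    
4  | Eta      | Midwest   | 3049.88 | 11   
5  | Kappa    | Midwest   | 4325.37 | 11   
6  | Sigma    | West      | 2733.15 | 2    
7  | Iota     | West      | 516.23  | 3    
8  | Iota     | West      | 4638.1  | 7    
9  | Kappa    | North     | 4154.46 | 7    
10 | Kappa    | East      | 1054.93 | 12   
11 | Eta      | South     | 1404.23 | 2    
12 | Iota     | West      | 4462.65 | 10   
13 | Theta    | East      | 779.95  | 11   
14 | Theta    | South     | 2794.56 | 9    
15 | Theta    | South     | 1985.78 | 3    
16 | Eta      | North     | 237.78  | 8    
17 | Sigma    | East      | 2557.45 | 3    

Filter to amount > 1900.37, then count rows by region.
SELECT region, COUNT(*)
FROM orders
WHERE amount > 1900.37
GROUP BY region

Note: WHERE filters rows before grouping.

Result:
  East: 1
  Midwest: 3
  North: 1
  South: 3
  Southwest: 1
  West: 3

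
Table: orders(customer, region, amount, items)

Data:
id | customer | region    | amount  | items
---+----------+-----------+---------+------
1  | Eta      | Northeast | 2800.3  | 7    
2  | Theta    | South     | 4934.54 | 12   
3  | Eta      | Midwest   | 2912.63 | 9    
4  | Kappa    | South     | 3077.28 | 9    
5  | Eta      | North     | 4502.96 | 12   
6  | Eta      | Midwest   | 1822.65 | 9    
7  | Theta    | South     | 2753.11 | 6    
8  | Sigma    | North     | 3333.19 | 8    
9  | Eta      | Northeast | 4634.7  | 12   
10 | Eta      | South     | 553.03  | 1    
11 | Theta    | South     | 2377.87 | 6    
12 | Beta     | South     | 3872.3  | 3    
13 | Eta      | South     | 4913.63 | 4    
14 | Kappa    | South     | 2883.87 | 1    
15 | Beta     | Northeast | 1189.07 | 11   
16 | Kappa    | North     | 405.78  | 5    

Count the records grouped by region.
SELECT region, COUNT(*) as count
FROM orders
GROUP BY region

Result:
  Midwest: 2
  North: 3
  Northeast: 3
  South: 8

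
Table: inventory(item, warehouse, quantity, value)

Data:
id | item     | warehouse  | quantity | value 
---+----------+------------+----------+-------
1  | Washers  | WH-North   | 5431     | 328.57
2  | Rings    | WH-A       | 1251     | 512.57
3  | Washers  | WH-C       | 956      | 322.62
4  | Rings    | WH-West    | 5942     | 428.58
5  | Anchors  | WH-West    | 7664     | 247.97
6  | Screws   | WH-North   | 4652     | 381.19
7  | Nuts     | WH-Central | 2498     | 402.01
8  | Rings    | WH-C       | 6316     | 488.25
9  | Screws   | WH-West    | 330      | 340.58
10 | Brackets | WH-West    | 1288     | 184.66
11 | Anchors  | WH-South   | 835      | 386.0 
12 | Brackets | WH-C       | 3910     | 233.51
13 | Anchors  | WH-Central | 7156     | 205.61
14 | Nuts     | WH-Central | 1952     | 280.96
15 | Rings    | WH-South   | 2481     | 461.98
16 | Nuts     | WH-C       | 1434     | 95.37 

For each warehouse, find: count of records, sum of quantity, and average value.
SELECT warehouse,
       COUNT(*) as cnt,
       SUM(quantity) as total_quantity,
       AVG(value) as avg_value
FROM inventory
GROUP BY warehouse

Result:
  WH-A: 1 records, 1251 total quantity, 512.57 avg value
  WH-C: 4 records, 12616 total quantity, 284.94 avg value
  WH-Central: 3 records, 11606 total quantity, 296.19 avg value
  WH-North: 2 records, 10083 total quantity, 354.88 avg value
  WH-South: 2 records, 3316 total quantity, 423.99 avg value
  WH-West: 4 records, 15224 total quantity, 300.45 avg value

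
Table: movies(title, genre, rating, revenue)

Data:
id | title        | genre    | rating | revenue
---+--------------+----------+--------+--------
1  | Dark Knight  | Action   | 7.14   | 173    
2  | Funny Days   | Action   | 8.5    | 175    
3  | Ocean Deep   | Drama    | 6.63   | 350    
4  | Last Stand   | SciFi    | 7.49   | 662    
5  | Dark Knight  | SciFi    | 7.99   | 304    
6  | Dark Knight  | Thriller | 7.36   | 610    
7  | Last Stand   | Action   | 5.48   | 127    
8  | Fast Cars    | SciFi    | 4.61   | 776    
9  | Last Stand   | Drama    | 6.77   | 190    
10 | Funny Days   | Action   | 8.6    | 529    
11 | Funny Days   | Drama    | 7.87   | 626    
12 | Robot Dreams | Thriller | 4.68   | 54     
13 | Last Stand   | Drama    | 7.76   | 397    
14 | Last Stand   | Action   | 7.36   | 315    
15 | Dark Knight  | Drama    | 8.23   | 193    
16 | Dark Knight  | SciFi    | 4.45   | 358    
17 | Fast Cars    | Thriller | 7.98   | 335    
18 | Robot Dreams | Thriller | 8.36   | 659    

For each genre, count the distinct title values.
SELECT genre, COUNT(DISTINCT title)
FROM movies
GROUP BY genre

Result:
  Action: 3 distinct
  Drama: 4 distinct
  SciFi: 3 distinct
  Thriller: 3 distinct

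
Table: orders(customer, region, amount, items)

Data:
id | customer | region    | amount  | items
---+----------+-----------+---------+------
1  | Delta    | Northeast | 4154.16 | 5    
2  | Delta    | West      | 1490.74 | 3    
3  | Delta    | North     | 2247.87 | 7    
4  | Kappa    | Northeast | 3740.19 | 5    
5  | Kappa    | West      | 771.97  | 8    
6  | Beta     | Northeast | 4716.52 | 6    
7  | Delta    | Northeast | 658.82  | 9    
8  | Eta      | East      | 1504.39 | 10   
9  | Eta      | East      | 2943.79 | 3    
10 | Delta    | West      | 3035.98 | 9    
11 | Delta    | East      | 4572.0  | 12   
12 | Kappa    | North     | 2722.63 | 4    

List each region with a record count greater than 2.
SELECT region, COUNT(*) as cnt
FROM orders
GROUP BY region
HAVING COUNT(*) > 2

Result:
  East: 3
  Northeast: 4
  West: 3

Note: HAVING filters groups after aggregation, WHERE filters rows before.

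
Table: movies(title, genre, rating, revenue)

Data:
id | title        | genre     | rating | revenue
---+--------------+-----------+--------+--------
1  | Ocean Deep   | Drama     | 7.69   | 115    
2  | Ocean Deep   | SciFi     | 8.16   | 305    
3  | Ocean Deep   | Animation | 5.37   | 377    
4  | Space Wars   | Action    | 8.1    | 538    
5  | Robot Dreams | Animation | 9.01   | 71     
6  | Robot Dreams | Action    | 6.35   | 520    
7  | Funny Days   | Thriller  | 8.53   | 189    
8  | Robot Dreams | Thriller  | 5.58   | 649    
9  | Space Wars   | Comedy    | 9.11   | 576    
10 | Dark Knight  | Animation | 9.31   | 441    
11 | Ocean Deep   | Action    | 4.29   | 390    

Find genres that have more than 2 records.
SELECT genre, COUNT(*) as cnt
FROM movies
GROUP BY genre
HAVING COUNT(*) > 2

Result:
  Action: 3
  Animation: 3

Note: HAVING filters groups after aggregation, WHERE filters rows before.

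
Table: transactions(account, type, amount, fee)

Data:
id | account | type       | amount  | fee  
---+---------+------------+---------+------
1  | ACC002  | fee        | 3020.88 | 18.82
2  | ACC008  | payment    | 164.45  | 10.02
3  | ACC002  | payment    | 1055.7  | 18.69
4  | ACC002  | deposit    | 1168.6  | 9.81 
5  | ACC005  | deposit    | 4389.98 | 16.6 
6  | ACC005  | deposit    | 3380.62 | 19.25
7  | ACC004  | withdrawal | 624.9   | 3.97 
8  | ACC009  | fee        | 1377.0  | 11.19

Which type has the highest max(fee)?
SELECT type, MAX(fee) as val
FROM transactions
GROUP BY type
ORDER BY val DESC
LIMIT 1

Result: deposit with max(fee) = 19.25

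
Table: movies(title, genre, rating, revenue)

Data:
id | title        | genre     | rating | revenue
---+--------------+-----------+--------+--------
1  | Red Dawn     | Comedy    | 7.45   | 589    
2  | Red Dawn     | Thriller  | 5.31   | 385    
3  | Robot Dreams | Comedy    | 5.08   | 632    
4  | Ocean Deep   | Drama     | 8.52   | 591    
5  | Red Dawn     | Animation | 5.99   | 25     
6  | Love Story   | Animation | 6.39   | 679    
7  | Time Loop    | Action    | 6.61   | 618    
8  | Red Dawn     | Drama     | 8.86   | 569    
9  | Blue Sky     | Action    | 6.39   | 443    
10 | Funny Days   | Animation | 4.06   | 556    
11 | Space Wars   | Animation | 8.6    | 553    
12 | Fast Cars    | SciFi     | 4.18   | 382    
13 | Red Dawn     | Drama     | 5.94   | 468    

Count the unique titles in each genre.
SELECT genre, COUNT(DISTINCT title)
FROM movies
GROUP BY genre

Result:
  Action: 2 distinct
  Animation: 4 distinct
  Comedy: 2 distinct
  Drama: 2 distinct
  SciFi: 1 distinct
  Thriller: 1 distinct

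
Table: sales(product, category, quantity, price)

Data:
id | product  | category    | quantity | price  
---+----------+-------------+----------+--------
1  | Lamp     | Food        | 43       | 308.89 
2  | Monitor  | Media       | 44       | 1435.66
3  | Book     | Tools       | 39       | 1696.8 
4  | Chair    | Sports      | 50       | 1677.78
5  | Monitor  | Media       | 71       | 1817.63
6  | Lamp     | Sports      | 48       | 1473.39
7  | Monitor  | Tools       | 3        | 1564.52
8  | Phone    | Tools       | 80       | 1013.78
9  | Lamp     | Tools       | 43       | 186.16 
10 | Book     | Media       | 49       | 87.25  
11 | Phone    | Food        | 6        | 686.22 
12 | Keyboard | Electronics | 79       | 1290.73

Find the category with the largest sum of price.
SELECT category, SUM(price) as val
FROM sales
GROUP BY category
ORDER BY val DESC
LIMIT 1

Result: Tools with sum(price) = 4461.26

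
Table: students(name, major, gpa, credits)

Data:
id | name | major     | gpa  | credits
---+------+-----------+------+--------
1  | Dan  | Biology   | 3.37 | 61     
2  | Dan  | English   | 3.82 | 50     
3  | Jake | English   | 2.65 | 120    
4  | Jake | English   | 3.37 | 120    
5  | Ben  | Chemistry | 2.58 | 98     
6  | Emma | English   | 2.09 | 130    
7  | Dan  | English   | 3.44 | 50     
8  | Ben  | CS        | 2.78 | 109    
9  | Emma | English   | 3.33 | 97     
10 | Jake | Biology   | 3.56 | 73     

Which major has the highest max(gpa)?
SELECT major, MAX(gpa) as val
FROM students
GROUP BY major
ORDER BY val DESC
LIMIT 1

Result: English with max(gpa) = 3.82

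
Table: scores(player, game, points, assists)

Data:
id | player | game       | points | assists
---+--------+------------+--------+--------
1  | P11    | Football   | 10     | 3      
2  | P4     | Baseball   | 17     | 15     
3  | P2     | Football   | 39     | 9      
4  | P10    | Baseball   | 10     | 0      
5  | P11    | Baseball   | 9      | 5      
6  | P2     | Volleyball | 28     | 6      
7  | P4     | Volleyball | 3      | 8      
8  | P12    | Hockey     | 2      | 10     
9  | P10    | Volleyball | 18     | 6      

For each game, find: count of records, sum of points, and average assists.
SELECT game,
       COUNT(*) as cnt,
       SUM(points) as total_points,
       AVG(assists) as avg_assists
FROM scores
GROUP BY game

Result:
  Baseball: 3 records, 36 total points, 6.67 avg assists
  Football: 2 records, 49 total points, 6.00 avg assists
  Hockey: 1 records, 2 total points, 10.00 avg assists
  Volleyball: 3 records, 49 total points, 6.67 avg assists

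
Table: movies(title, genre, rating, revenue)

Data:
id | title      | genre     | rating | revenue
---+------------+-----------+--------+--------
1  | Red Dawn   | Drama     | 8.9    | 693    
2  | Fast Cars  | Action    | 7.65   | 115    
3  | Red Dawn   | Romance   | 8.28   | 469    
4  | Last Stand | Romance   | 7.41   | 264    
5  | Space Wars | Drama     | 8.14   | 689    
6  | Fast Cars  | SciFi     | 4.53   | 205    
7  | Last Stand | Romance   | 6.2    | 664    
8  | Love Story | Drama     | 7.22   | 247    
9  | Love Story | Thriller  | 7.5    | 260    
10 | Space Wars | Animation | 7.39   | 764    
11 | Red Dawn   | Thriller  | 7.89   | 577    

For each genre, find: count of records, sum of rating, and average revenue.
SELECT genre,
       COUNT(*) as cnt,
       SUM(rating) as total_rating,
       AVG(revenue) as avg_revenue
FROM movies
GROUP BY genre

Result:
  Action: 1 records, 7.65 total rating, 115.00 avg revenue
  Animation: 1 records, 7.39 total rating, 764.00 avg revenue
  Drama: 3 records, 24.26 total rating, 543.00 avg revenue
  Romance: 3 records, 21.89 total rating, 465.67 avg revenue
  SciFi: 1 records, 4.53 total rating, 205.00 avg revenue
  Thriller: 2 records, 15.39 total rating, 418.50 avg revenue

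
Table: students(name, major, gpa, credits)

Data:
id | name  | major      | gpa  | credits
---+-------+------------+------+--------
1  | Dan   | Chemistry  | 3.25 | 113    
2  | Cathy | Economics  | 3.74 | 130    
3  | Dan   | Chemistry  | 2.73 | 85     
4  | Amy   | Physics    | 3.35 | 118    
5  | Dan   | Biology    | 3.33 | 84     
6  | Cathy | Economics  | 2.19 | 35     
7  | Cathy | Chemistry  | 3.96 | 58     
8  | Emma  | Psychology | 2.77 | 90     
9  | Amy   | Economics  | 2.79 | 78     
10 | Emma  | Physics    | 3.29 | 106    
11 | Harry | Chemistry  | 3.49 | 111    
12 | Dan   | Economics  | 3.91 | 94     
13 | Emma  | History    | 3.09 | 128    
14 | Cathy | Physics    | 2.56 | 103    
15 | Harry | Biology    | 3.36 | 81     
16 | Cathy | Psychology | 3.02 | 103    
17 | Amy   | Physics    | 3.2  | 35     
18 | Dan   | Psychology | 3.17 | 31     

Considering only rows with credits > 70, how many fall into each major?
SELECT major, COUNT(*)
FROM students
WHERE credits > 70
GROUP BY major

Note: WHERE filters rows before grouping.

Result:
  Biology: 2
  Chemistry: 3
  Economics: 3
  History: 1
  Physics: 3
  Psychology: 2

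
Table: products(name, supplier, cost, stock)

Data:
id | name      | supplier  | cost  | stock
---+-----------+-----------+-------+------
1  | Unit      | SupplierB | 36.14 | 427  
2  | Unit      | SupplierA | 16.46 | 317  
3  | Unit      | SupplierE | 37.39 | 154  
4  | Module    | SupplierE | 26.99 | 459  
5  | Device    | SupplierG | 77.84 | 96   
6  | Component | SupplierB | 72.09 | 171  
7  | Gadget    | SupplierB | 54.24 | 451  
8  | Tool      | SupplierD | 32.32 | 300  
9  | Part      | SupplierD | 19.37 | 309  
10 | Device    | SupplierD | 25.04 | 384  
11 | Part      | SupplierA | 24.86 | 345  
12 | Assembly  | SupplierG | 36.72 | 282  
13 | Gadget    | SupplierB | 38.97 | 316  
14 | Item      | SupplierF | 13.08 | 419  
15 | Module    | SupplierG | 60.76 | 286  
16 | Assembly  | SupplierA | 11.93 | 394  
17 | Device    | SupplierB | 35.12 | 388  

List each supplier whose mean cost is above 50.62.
SELECT supplier, AVG(cost)
FROM products
GROUP BY supplier
HAVING AVG(cost) > 50.62

Result:
  SupplierG: avg=58.44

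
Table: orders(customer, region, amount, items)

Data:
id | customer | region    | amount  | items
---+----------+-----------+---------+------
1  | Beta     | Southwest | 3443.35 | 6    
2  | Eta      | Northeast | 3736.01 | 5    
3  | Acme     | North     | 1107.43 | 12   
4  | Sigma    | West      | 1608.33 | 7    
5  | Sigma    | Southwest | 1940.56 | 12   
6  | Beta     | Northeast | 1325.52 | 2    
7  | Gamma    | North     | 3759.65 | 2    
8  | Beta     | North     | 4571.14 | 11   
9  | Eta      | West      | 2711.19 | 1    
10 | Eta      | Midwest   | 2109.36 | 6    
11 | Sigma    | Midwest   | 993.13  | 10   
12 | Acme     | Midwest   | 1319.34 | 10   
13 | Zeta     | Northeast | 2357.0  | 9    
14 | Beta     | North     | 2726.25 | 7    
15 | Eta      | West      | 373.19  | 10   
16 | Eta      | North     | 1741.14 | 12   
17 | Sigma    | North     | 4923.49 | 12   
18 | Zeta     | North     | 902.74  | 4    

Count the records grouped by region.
SELECT region, COUNT(*) as count
FROM orders
GROUP BY region

Result:
  Midwest: 3
  North: 7
  Northeast: 3
  Southwest: 2
  West: 3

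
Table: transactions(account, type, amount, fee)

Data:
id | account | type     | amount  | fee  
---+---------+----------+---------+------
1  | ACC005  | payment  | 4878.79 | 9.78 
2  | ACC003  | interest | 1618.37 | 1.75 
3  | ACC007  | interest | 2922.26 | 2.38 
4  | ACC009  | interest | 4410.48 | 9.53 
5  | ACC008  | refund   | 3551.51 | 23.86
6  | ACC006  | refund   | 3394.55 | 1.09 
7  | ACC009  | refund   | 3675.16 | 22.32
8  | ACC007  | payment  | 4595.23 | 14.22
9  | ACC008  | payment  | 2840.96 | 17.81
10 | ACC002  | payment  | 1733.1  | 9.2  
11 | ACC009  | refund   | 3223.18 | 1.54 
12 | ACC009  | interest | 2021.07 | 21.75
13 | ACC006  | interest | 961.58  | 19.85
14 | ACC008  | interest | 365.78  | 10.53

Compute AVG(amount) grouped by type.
SELECT type, AVG(amount) as result
FROM transactions
GROUP BY type

Result:
  interest: 2049.92
  payment: 3512.02
  refund: 3461.10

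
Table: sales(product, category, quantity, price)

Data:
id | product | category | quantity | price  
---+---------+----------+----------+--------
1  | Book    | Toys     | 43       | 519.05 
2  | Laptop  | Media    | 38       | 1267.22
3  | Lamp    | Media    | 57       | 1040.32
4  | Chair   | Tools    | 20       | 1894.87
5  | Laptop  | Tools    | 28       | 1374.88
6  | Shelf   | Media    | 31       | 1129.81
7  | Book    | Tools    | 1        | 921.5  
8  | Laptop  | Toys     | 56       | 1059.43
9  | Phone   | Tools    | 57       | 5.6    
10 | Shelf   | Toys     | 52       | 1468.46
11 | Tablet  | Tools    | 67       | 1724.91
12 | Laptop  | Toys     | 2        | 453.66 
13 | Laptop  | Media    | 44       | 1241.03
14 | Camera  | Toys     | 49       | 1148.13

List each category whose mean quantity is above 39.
SELECT category, AVG(quantity)
FROM sales
GROUP BY category
HAVING AVG(quantity) > 39

Result:
  Media: avg=42.50
  Toys: avg=40.40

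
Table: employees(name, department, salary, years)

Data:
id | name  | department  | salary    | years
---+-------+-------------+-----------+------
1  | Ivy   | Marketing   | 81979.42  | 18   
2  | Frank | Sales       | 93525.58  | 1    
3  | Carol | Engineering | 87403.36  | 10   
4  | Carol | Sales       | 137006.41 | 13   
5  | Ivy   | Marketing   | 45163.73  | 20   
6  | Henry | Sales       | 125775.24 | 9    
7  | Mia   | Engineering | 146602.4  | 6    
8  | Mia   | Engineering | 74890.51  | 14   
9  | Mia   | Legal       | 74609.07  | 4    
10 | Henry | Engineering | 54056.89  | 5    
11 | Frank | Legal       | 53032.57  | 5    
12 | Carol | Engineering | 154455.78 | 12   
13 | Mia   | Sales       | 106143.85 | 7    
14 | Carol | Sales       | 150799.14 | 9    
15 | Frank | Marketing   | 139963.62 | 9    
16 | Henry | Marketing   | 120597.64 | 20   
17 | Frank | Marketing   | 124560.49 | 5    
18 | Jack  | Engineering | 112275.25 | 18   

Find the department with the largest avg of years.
SELECT department, AVG(years) as val
FROM employees
GROUP BY department
ORDER BY val DESC
LIMIT 1

Result: Marketing with avg(years) = 14.40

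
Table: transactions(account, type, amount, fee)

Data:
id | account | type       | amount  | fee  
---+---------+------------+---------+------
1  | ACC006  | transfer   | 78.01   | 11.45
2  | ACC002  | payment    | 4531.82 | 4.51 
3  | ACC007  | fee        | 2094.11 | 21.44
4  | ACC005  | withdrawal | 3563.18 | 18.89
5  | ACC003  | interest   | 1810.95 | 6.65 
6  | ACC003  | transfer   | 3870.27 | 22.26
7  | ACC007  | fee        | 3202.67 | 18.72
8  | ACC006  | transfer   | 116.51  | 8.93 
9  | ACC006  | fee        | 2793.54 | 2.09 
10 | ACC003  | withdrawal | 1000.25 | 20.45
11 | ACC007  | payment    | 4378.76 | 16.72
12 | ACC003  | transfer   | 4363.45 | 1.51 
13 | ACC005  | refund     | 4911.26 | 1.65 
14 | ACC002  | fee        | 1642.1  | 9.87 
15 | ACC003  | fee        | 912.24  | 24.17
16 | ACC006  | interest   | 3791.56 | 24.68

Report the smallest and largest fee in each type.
SELECT type, MIN(fee), MAX(fee)
FROM transactions
GROUP BY type

Result:
  fee: min=2.09, max=24.17
  interest: min=6.65, max=24.68
  payment: min=4.51, max=16.72
  refund: min=1.65, max=1.65
  transfer: min=1.51, max=22.26
  withdrawal: min=18.89, max=20.45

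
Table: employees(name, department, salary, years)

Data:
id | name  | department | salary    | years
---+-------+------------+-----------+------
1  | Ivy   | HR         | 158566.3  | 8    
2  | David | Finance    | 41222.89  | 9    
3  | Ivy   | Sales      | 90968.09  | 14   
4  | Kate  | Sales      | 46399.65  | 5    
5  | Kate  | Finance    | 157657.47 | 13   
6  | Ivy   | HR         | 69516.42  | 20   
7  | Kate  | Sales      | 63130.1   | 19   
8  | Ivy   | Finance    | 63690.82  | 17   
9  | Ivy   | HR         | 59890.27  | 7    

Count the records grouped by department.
SELECT department, COUNT(*) as count
FROM employees
GROUP BY department

Result:
  Finance: 3
  HR: 3
  Sales: 3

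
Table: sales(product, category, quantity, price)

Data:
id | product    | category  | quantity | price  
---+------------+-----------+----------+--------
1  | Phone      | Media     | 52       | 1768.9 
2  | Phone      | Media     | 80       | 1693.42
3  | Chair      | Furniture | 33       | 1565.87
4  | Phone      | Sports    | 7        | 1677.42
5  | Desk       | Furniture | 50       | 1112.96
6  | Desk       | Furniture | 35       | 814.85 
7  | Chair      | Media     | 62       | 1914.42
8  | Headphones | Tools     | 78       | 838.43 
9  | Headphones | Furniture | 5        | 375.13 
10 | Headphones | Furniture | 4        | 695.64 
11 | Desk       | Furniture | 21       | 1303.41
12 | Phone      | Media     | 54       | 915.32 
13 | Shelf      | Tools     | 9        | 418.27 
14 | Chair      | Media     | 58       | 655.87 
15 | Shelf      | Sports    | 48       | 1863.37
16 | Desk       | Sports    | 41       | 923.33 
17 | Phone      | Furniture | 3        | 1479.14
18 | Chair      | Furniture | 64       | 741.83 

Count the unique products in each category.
SELECT category, COUNT(DISTINCT product)
FROM sales
GROUP BY category

Result:
  Furniture: 4 distinct
  Media: 2 distinct
  Sports: 3 distinct
  Tools: 2 distinct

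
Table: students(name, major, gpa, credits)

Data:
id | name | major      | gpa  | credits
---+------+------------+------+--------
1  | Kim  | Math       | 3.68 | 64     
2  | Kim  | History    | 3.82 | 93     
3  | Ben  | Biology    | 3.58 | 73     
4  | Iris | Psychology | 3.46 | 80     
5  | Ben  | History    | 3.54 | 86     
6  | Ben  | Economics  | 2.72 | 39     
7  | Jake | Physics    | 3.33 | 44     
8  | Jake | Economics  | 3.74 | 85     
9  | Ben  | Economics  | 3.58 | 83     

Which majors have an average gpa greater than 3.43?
SELECT major, AVG(gpa)
FROM students
GROUP BY major
HAVING AVG(gpa) > 3.43

Result:
  Biology: avg=3.58
  History: avg=3.68
  Math: avg=3.68
  Psychology: avg=3.46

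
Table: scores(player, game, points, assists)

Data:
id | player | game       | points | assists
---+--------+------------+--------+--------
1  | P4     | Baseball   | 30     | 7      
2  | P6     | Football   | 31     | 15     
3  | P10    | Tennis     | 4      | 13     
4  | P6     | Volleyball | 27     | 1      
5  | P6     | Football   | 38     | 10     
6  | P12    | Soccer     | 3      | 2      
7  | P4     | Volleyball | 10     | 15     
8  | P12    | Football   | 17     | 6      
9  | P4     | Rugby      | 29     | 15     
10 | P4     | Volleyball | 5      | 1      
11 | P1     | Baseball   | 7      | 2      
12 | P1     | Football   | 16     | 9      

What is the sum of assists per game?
SELECT game, SUM(assists) as result
FROM scores
GROUP BY game

Result:
  Baseball: 9
  Football: 40
  Rugby: 15
  Soccer: 2
  Tennis: 13
  Volleyball: 17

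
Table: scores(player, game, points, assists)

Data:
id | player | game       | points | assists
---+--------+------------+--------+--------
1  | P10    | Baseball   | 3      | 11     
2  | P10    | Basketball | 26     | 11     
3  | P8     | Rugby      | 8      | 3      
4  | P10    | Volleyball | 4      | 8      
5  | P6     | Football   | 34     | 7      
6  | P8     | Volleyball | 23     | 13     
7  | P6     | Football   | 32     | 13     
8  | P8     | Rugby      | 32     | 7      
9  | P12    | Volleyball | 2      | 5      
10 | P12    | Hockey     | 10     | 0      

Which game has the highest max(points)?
SELECT game, MAX(points) as val
FROM scores
GROUP BY game
ORDER BY val DESC
LIMIT 1

Result: Football with max(points) = 34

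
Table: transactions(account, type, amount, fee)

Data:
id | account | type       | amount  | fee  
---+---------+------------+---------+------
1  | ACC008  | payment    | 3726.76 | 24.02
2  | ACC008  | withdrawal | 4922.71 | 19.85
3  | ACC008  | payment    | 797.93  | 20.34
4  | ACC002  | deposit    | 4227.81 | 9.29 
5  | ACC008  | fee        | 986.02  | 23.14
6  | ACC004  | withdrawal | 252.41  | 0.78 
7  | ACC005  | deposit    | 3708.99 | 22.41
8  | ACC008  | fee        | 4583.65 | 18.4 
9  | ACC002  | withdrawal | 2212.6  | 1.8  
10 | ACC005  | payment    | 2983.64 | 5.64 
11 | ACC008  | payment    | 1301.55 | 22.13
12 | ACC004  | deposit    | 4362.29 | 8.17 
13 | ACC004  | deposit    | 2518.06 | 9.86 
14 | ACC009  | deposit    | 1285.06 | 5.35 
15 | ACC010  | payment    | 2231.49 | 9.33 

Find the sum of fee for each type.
SELECT type, SUM(fee) as result
FROM transactions
GROUP BY type

Result:
  deposit: 55.08
  fee: 41.54
  payment: 81.46
  withdrawal: 22.43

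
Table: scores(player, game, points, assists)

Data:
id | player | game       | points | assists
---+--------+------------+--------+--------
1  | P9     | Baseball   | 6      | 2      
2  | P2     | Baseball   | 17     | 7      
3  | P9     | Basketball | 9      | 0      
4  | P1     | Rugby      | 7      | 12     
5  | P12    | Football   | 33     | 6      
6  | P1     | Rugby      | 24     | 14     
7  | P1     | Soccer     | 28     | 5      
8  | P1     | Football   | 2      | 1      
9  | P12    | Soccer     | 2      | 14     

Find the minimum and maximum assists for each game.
SELECT game, MIN(assists), MAX(assists)
FROM scores
GROUP BY game

Result:
  Baseball: min=2, max=7
  Basketball: min=0, max=0
  Football: min=1, max=6
  Rugby: min=12, max=14
  Soccer: min=5, max=14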